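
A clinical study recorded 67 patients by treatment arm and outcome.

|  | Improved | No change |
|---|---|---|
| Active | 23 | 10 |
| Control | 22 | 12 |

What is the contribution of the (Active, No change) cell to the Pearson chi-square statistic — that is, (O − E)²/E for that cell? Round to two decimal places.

Row total (Active) = 33; column total (No change) = 22; N = 67.
Expected count E = 33 × 22 / 67 = 10.836.
Contribution = (O − E)²/E = (10 − 10.836)² / 10.836 = 0.06.

0.06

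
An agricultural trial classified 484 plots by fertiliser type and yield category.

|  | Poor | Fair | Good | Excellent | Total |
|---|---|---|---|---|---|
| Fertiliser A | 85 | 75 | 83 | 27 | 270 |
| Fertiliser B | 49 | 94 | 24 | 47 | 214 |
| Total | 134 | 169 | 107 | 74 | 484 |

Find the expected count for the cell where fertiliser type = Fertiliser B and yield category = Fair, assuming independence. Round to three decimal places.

Row total (Fertiliser B) = 214; column total (Fair) = 169; grand total N = 484.
Expected count = (row total × column total) / N = 214 × 169 / 484 = 74.723.

74.723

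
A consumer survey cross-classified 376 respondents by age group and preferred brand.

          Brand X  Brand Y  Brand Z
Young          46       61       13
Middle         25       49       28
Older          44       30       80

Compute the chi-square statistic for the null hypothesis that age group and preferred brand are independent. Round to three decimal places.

62.387

Row totals: 120, 102, 154. Column totals: 115, 140, 121. Grand total N = 376.
Expected counts (row total × column total / N):
  Young, Brand X: 120×115/376 = 36.7021
  Young, Brand Y: 120×140/376 = 44.6809
  Young, Brand Z: 120×121/376 = 38.6170
  Middle, Brand X: 102×115/376 = 31.1968
  Middle, Brand Y: 102×140/376 = 37.9787
  Middle, Brand Z: 102×121/376 = 32.8245
  Older, Brand X: 154×115/376 = 47.1011
  Older, Brand Y: 154×140/376 = 57.3404
  Older, Brand Z: 154×121/376 = 49.5585
Contributions (O − E)²/E:
  (46 − 36.7021)²/36.7021 = 2.3555
  (61 − 44.6809)²/44.6809 = 5.9603
  (13 − 38.6170)²/38.6170 = 16.9933
  (25 − 31.1968)²/31.1968 = 1.2309
  (49 − 37.9787)²/37.9787 = 3.1983
  (28 − 32.8245)²/32.8245 = 0.7091
  (44 − 47.1011)²/47.1011 = 0.2042
  (30 − 57.3404)²/57.3404 = 13.0361
  (80 − 49.5585)²/49.5585 = 18.6988
χ² = 2.3555 + 5.9603 + 16.9933 + 1.2309 + 3.1983 + 0.7091 + 0.2042 + 13.0361 + 18.6988 = 62.387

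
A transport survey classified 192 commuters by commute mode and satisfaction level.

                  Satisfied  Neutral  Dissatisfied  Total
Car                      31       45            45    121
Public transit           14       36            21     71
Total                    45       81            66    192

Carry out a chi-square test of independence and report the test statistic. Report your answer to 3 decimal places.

3.356

Grand total N = 192.
Expected counts (row total × column total / N):
  Car, Satisfied: 121×45/192 = 28.3594
  Car, Neutral: 121×81/192 = 51.0469
  Car, Dissatisfied: 121×66/192 = 41.5938
  Public transit, Satisfied: 71×45/192 = 16.6406
  Public transit, Neutral: 71×81/192 = 29.9531
  Public transit, Dissatisfied: 71×66/192 = 24.4062
Contributions (O − E)²/E:
  (31 − 28.3594)²/28.3594 = 0.2459
  (45 − 51.0469)²/51.0469 = 0.7163
  (45 − 41.5938)²/41.5938 = 0.2789
  (14 − 16.6406)²/16.6406 = 0.4190
  (36 − 29.9531)²/29.9531 = 1.2207
  (21 − 24.4062)²/24.4062 = 0.4754
χ² = 0.2459 + 0.7163 + 0.2789 + 0.4190 + 1.2207 + 0.4754 = 3.356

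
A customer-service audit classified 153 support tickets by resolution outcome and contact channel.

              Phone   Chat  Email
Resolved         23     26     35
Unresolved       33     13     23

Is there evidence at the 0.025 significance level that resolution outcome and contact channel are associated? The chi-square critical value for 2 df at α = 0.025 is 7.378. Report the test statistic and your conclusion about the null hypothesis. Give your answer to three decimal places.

7.200; fail to reject H₀

Row totals: 84, 69. Column totals: 56, 39, 58. Grand total N = 153.
Expected counts (row total × column total / N):
  Resolved, Phone: 84×56/153 = 30.7451
  Resolved, Chat: 84×39/153 = 21.4118
  Resolved, Email: 84×58/153 = 31.8431
  Unresolved, Phone: 69×56/153 = 25.2549
  Unresolved, Chat: 69×39/153 = 17.5882
  Unresolved, Email: 69×58/153 = 26.1569
Contributions (O − E)²/E:
  (23 − 30.7451)²/30.7451 = 1.9511
  (26 − 21.4118)²/21.4118 = 0.9832
  (35 − 31.8431)²/31.8431 = 0.3130
  (33 − 25.2549)²/25.2549 = 2.3752
  (13 − 17.5882)²/17.5882 = 1.1969
  (23 − 26.1569)²/26.1569 = 0.3810
χ² = 1.9511 + 0.9832 + 0.3130 + 2.3752 + 1.1969 + 0.3810 = 7.200
df = (2−1)(3−1) = 2. Since 7.200 < 7.378, fail to reject the null hypothesis of independence at α = 0.025.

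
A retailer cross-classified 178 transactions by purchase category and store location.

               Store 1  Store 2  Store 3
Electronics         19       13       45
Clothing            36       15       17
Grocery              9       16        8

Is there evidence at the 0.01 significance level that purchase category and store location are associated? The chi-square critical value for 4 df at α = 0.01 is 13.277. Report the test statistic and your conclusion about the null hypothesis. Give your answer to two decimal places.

Row totals: 77, 68, 33. Column totals: 64, 44, 70. Grand total N = 178.
Expected counts (row total × column total / N):
  Electronics, Store 1: 77×64/178 = 27.6854
  Electronics, Store 2: 77×44/178 = 19.0337
  Electronics, Store 3: 77×70/178 = 30.2809
  Clothing, Store 1: 68×64/178 = 24.4494
  Clothing, Store 2: 68×44/178 = 16.8090
  Clothing, Store 3: 68×70/178 = 26.7416
  Grocery, Store 1: 33×64/178 = 11.8652
  Grocery, Store 2: 33×44/178 = 8.1573
  Grocery, Store 3: 33×70/178 = 12.9775
Contributions (O − E)²/E:
  (19 − 27.6854)²/27.6854 = 2.7248
  (13 − 19.0337)²/19.0337 = 1.9127
  (45 − 30.2809)²/30.2809 = 7.1547
  (36 − 24.4494)²/24.4494 = 5.4568
  (15 − 16.8090)²/16.8090 = 0.1947
  (17 − 26.7416)²/26.7416 = 3.5487
  (9 − 11.8652)²/11.8652 = 0.6919
  (16 − 8.1573)²/8.1573 = 7.5402
  (8 − 12.9775)²/12.9775 = 1.9091
χ² = 2.7248 + 1.9127 + 7.1547 + 5.4568 + 0.1947 + 3.5487 + 0.6919 + 7.5402 + 1.9091 = 31.13
df = (3−1)(3−1) = 4. Since 31.13 > 13.277, reject the null hypothesis of independence at α = 0.01.

31.13; reject H₀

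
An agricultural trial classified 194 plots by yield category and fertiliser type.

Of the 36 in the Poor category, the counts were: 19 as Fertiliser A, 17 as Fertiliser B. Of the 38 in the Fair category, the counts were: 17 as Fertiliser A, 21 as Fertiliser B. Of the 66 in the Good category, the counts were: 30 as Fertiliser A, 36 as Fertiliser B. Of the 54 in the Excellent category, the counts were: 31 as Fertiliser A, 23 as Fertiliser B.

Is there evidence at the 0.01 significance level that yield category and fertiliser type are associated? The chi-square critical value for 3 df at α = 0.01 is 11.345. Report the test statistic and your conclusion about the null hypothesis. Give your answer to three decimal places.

2.263; fail to reject H₀

Row totals: 36, 38, 66, 54. Column totals: 97, 97. Grand total N = 194.
Expected counts (row total × column total / N):
  Poor, Fertiliser A: 36×97/194 = 18.0000
  Poor, Fertiliser B: 36×97/194 = 18.0000
  Fair, Fertiliser A: 38×97/194 = 19.0000
  Fair, Fertiliser B: 38×97/194 = 19.0000
  Good, Fertiliser A: 66×97/194 = 33.0000
  Good, Fertiliser B: 66×97/194 = 33.0000
  Excellent, Fertiliser A: 54×97/194 = 27.0000
  Excellent, Fertiliser B: 54×97/194 = 27.0000
Contributions (O − E)²/E:
  (19 − 18.0000)²/18.0000 = 0.0556
  (17 − 18.0000)²/18.0000 = 0.0556
  (17 − 19.0000)²/19.0000 = 0.2105
  (21 − 19.0000)²/19.0000 = 0.2105
  (30 − 33.0000)²/33.0000 = 0.2727
  (36 − 33.0000)²/33.0000 = 0.2727
  (31 − 27.0000)²/27.0000 = 0.5926
  (23 − 27.0000)²/27.0000 = 0.5926
χ² = 0.0556 + 0.0556 + 0.2105 + 0.2105 + 0.2727 + 0.2727 + 0.5926 + 0.5926 = 2.263
df = (4−1)(2−1) = 3. Since 2.263 < 11.345, fail to reject the null hypothesis of independence at α = 0.01.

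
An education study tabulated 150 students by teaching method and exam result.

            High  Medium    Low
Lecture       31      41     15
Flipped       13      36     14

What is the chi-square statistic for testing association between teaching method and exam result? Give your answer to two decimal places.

3.98

Row totals: 87, 63. Column totals: 44, 77, 29. Grand total N = 150.
Expected counts (row total × column total / N):
  Lecture, High: 87×44/150 = 25.520
  Lecture, Medium: 87×77/150 = 44.660
  Lecture, Low: 87×29/150 = 16.820
  Flipped, High: 63×44/150 = 18.480
  Flipped, Medium: 63×77/150 = 32.340
  Flipped, Low: 63×29/150 = 12.180
Contributions (O − E)²/E:
  (31 − 25.520)²/25.520 = 1.1767
  (41 − 44.660)²/44.660 = 0.2999
  (15 − 16.820)²/16.820 = 0.1969
  (13 − 18.480)²/18.480 = 1.6250
  (36 − 32.340)²/32.340 = 0.4142
  (14 − 12.180)²/12.180 = 0.2720
χ² = 1.1767 + 0.2999 + 0.1969 + 1.6250 + 0.4142 + 0.2720 = 3.98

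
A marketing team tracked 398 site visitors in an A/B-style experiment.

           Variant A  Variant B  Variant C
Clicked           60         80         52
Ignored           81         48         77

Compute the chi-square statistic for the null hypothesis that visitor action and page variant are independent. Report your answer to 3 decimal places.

Row totals: 192, 206. Column totals: 141, 128, 129. Grand total N = 398.
Expected counts (row total × column total / N):
  Clicked, Variant A: 192×141/398 = 68.02010
  Clicked, Variant B: 192×128/398 = 61.74874
  Clicked, Variant C: 192×129/398 = 62.23116
  Ignored, Variant A: 206×141/398 = 72.97990
  Ignored, Variant B: 206×128/398 = 66.25126
  Ignored, Variant C: 206×129/398 = 66.76884
Contributions (O − E)²/E:
  (60 − 68.02010)²/68.02010 = 0.9456
  (80 − 61.74874)²/61.74874 = 5.3946
  (52 − 62.23116)²/62.23116 = 1.6821
  (81 − 72.97990)²/72.97990 = 0.8814
  (48 − 66.25126)²/66.25126 = 5.0280
  (77 − 66.76884)²/66.76884 = 1.5677
χ² = 0.9456 + 5.3946 + 1.6821 + 0.8814 + 5.0280 + 1.5677 = 15.499

15.499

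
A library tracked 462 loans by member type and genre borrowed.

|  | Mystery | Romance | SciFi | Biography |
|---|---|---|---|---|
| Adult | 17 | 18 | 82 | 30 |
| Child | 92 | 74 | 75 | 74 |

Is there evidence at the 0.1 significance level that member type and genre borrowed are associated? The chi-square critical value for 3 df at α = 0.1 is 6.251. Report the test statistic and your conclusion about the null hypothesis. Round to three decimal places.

50.162; reject H₀

Row totals: 147, 315. Column totals: 109, 92, 157, 104. Grand total N = 462.
Expected counts (row total × column total / N):
  Adult, Mystery: 147×109/462 = 34.6818
  Adult, Romance: 147×92/462 = 29.2727
  Adult, SciFi: 147×157/462 = 49.9545
  Adult, Biography: 147×104/462 = 33.0909
  Child, Mystery: 315×109/462 = 74.3182
  Child, Romance: 315×92/462 = 62.7273
  Child, SciFi: 315×157/462 = 107.0455
  Child, Biography: 315×104/462 = 70.9091
Contributions (O − E)²/E:
  (17 − 34.6818)²/34.6818 = 9.0147
  (18 − 29.2727)²/29.2727 = 4.3410
  (82 − 49.9545)²/49.9545 = 20.5570
  (30 − 33.0909)²/33.0909 = 0.2887
  (92 − 74.3182)²/74.3182 = 4.2069
  (74 − 62.7273)²/62.7273 = 2.0258
  (75 − 107.0455)²/107.0455 = 9.5932
  (74 − 70.9091)²/70.9091 = 0.1347
χ² = 9.0147 + 4.3410 + 20.5570 + 0.2887 + 4.2069 + 2.0258 + 9.5932 + 0.1347 = 50.162
df = (2−1)(4−1) = 3. Since 50.162 > 6.251, reject the null hypothesis of independence at α = 0.1.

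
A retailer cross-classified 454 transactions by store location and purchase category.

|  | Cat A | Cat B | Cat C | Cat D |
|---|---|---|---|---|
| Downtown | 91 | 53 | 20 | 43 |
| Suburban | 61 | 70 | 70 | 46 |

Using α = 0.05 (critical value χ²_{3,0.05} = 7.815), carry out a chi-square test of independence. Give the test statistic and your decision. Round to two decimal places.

32.88; reject H₀

Row totals: 207, 247. Column totals: 152, 123, 90, 89. Grand total N = 454.
Expected counts (row total × column total / N):
  Downtown, Cat A: 207×152/454 = 69.304
  Downtown, Cat B: 207×123/454 = 56.081
  Downtown, Cat C: 207×90/454 = 41.035
  Downtown, Cat D: 207×89/454 = 40.579
  Suburban, Cat A: 247×152/454 = 82.696
  Suburban, Cat B: 247×123/454 = 66.919
  Suburban, Cat C: 247×90/454 = 48.965
  Suburban, Cat D: 247×89/454 = 48.421
Contributions (O − E)²/E:
  (91 − 69.304)²/69.304 = 6.7921
  (53 − 56.081)²/56.081 = 0.1693
  (20 − 41.035)²/41.035 = 10.7828
  (43 − 40.579)²/40.579 = 0.1444
  (61 − 82.696)²/82.696 = 5.6921
  (70 − 66.919)²/66.919 = 0.1419
  (70 − 48.965)²/48.965 = 9.0365
  (46 − 48.421)²/48.421 = 0.1210
χ² = 6.7921 + 0.1693 + 10.7828 + 0.1444 + 5.6921 + 0.1419 + 9.0365 + 0.1210 = 32.88
df = (2−1)(4−1) = 3. Since 32.88 > 7.815, reject the null hypothesis of independence at α = 0.05.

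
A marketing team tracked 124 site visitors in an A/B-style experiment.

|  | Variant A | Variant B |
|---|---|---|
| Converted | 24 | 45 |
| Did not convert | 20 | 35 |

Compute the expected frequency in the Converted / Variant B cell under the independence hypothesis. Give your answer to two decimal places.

44.52

Row total (Converted) = 69; column total (Variant B) = 80; grand total N = 124.
Expected count = (row total × column total) / N = 69 × 80 / 124 = 44.52.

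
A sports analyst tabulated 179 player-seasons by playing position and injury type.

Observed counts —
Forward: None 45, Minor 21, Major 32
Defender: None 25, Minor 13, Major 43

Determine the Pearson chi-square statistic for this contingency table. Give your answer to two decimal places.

7.66

Row totals: 98, 81. Column totals: 70, 34, 75. Grand total N = 179.
Expected counts (row total × column total / N):
  Forward, None: 98×70/179 = 38.324
  Forward, Minor: 98×34/179 = 18.615
  Forward, Major: 98×75/179 = 41.061
  Defender, None: 81×70/179 = 31.676
  Defender, Minor: 81×34/179 = 15.385
  Defender, Major: 81×75/179 = 33.939
Contributions (O − E)²/E:
  (45 − 38.324)²/38.324 = 1.1630
  (21 − 18.615)²/18.615 = 0.3056
  (32 − 41.061)²/41.061 = 1.9995
  (25 − 31.676)²/31.676 = 1.4070
  (13 − 15.385)²/15.385 = 0.3697
  (43 − 33.939)²/33.939 = 2.4191
χ² = 1.1630 + 0.3056 + 1.9995 + 1.4070 + 0.3697 + 2.4191 = 7.66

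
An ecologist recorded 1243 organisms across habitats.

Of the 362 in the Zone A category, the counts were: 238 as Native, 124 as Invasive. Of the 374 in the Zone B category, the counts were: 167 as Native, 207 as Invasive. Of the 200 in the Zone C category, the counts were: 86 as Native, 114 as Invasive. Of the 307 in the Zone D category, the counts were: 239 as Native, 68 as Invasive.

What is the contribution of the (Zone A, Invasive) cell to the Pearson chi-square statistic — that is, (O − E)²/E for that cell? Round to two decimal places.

4.32

Row total (Zone A) = 362; column total (Invasive) = 513; N = 1243.
Expected count E = 362 × 513 / 1243 = 149.401.
Contribution = (O − E)²/E = (124 − 149.401)² / 149.401 = 4.32.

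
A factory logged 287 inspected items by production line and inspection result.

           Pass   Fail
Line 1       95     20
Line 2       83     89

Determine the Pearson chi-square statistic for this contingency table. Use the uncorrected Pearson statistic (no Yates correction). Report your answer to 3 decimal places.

34.529

Row totals: 115, 172. Column totals: 178, 109. Grand total N = 287.
Expected counts (row total × column total / N):
  Line 1, Pass: 115×178/287 = 71.3240
  Line 1, Fail: 115×109/287 = 43.6760
  Line 2, Pass: 172×178/287 = 106.6760
  Line 2, Fail: 172×109/287 = 65.3240
Contributions (O − E)²/E:
  (95 − 71.3240)²/71.3240 = 7.8592
  (20 − 43.6760)²/43.6760 = 12.8343
  (83 − 106.6760)²/106.6760 = 5.2547
  (89 − 65.3240)²/65.3240 = 8.5811
χ² = 7.8592 + 12.8343 + 5.2547 + 8.5811 = 34.529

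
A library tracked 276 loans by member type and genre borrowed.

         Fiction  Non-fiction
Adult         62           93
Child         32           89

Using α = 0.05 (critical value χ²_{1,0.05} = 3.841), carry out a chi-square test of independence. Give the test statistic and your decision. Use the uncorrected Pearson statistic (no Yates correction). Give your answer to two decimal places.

5.56; reject H₀

Row totals: 155, 121. Column totals: 94, 182. Grand total N = 276.
Expected counts (row total × column total / N):
  Adult, Fiction: 155×94/276 = 52.790
  Adult, Non-fiction: 155×182/276 = 102.210
  Child, Fiction: 121×94/276 = 41.210
  Child, Non-fiction: 121×182/276 = 79.790
Contributions (O − E)²/E:
  (62 − 52.790)²/52.790 = 1.6068
  (93 − 102.210)²/102.210 = 0.8299
  (32 − 41.210)²/41.210 = 2.0583
  (89 − 79.790)²/79.790 = 1.0631
χ² = 1.6068 + 0.8299 + 2.0583 + 1.0631 = 5.56
df = (2−1)(2−1) = 1. Since 5.56 > 3.841, reject the null hypothesis of independence at α = 0.05.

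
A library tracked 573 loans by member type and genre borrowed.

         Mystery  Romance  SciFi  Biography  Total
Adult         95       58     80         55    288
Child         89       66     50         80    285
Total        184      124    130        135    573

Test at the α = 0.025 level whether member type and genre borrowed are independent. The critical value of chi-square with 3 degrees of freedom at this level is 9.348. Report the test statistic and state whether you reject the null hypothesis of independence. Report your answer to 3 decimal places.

Grand total N = 573.
Expected counts (row total × column total / N):
  Adult, Mystery: 288×184/573 = 92.4817
  Adult, Romance: 288×124/573 = 62.3246
  Adult, SciFi: 288×130/573 = 65.3403
  Adult, Biography: 288×135/573 = 67.8534
  Child, Mystery: 285×184/573 = 91.5183
  Child, Romance: 285×124/573 = 61.6754
  Child, SciFi: 285×130/573 = 64.6597
  Child, Biography: 285×135/573 = 67.1466
Contributions (O − E)²/E:
  (95 − 92.4817)²/92.4817 = 0.0686
  (58 − 62.3246)²/62.3246 = 0.3001
  (80 − 65.3403)²/65.3403 = 3.2890
  (55 − 67.8534)²/67.8534 = 2.4348
  (89 − 91.5183)²/91.5183 = 0.0693
  (66 − 61.6754)²/61.6754 = 0.3032
  (50 − 64.6597)²/64.6597 = 3.3237
  (80 − 67.1466)²/67.1466 = 2.4604
χ² = 0.0686 + 0.3001 + 3.2890 + 2.4348 + 0.0693 + 0.3032 + 3.3237 + 2.4604 = 12.249
df = (2−1)(4−1) = 3. Since 12.249 > 9.348, reject the null hypothesis of independence at α = 0.025.

12.249; reject H₀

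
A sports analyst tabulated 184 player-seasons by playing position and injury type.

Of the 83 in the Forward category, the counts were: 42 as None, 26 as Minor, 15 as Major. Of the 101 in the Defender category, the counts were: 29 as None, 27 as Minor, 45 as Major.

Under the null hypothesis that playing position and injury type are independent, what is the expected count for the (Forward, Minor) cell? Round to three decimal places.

Row total (Forward) = 83; column total (Minor) = 53; grand total N = 184.
Expected count = (row total × column total) / N = 83 × 53 / 184 = 23.908.

23.908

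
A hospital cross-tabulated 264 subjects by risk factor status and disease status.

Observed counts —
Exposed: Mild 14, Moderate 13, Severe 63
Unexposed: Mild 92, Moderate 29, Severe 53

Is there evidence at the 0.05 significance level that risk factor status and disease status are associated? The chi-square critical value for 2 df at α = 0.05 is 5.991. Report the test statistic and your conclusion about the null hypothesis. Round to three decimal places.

Row totals: 90, 174. Column totals: 106, 42, 116. Grand total N = 264.
Expected counts (row total × column total / N):
  Exposed, Mild: 90×106/264 = 36.1364
  Exposed, Moderate: 90×42/264 = 14.3182
  Exposed, Severe: 90×116/264 = 39.5455
  Unexposed, Mild: 174×106/264 = 69.8636
  Unexposed, Moderate: 174×42/264 = 27.6818
  Unexposed, Severe: 174×116/264 = 76.4545
Contributions (O − E)²/E:
  (14 − 36.1364)²/36.1364 = 13.5603
  (13 − 14.3182)²/14.3182 = 0.1214
  (63 − 39.5455)²/39.5455 = 13.9109
  (92 − 69.8636)²/69.8636 = 7.0140
  (29 − 27.6818)²/27.6818 = 0.0628
  (53 − 76.4545)²/76.4545 = 7.1953
χ² = 13.5603 + 0.1214 + 13.9109 + 7.0140 + 0.0628 + 7.1953 = 41.865
df = (2−1)(3−1) = 2. Since 41.865 > 5.991, reject the null hypothesis of independence at α = 0.05.

41.865; reject H₀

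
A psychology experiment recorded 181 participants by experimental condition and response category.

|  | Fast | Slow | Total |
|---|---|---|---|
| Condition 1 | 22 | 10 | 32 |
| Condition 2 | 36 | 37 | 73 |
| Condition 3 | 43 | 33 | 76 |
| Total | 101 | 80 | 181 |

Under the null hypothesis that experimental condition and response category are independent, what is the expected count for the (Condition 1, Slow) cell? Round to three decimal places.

14.144

Row total (Condition 1) = 32; column total (Slow) = 80; grand total N = 181.
Expected count = (row total × column total) / N = 32 × 80 / 181 = 14.144.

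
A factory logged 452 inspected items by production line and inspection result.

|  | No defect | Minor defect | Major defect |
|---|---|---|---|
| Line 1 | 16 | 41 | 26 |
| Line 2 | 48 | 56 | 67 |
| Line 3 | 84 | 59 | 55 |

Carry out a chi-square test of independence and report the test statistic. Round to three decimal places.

21.869

Row totals: 83, 171, 198. Column totals: 148, 156, 148. Grand total N = 452.
Expected counts (row total × column total / N):
  Line 1, No defect: 83×148/452 = 27.1770
  Line 1, Minor defect: 83×156/452 = 28.6460
  Line 1, Major defect: 83×148/452 = 27.1770
  Line 2, No defect: 171×148/452 = 55.9912
  Line 2, Minor defect: 171×156/452 = 59.0177
  Line 2, Major defect: 171×148/452 = 55.9912
  Line 3, No defect: 198×148/452 = 64.8319
  Line 3, Minor defect: 198×156/452 = 68.3363
  Line 3, Major defect: 198×148/452 = 64.8319
Contributions (O − E)²/E:
  (16 − 27.1770)²/27.1770 = 4.5967
  (41 − 28.6460)²/28.6460 = 5.3278
  (26 − 27.1770)²/27.1770 = 0.0510
  (48 − 55.9912)²/55.9912 = 1.1405
  (56 − 59.0177)²/59.0177 = 0.1543
  (67 − 55.9912)²/55.9912 = 2.1645
  (84 − 64.8319)²/64.8319 = 5.6672
  (59 − 68.3363)²/68.3363 = 1.2756
  (55 − 64.8319)²/64.8319 = 1.4910
χ² = 4.5967 + 5.3278 + 0.0510 + 1.1405 + 0.1543 + 2.1645 + 5.6672 + 1.2756 + 1.4910 = 21.869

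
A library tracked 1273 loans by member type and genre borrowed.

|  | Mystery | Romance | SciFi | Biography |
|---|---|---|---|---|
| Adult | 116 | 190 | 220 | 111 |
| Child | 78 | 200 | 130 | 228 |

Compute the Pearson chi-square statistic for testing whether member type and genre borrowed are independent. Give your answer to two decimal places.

Row totals: 637, 636. Column totals: 194, 390, 350, 339. Grand total N = 1273.
Expected counts (row total × column total / N):
  Adult, Mystery: 637×194/1273 = 97.076
  Adult, Romance: 637×390/1273 = 195.153
  Adult, SciFi: 637×350/1273 = 175.137
  Adult, Biography: 637×339/1273 = 169.633
  Child, Mystery: 636×194/1273 = 96.924
  Child, Romance: 636×390/1273 = 194.847
  Child, SciFi: 636×350/1273 = 174.863
  Child, Biography: 636×339/1273 = 169.367
Contributions (O − E)²/E:
  (116 − 97.076)²/97.076 = 3.6890
  (190 − 195.153)²/195.153 = 0.1361
  (220 − 175.137)²/175.137 = 11.4921
  (111 − 169.633)²/169.633 = 20.2663
  (78 − 96.924)²/96.924 = 3.6948
  (200 − 194.847)²/194.847 = 0.1363
  (130 − 174.863)²/174.863 = 11.5101
  (228 − 169.367)²/169.367 = 20.2981
χ² = 3.6890 + 0.1361 + 11.4921 + 20.2663 + 3.6948 + 0.1363 + 11.5101 + 20.2981 = 71.22

71.22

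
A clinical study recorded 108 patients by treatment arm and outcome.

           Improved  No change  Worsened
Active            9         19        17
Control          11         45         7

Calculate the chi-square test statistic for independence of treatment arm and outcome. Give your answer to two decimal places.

12.27

Row totals: 45, 63. Column totals: 20, 64, 24. Grand total N = 108.
Expected counts (row total × column total / N):
  Active, Improved: 45×20/108 = 8.333
  Active, No change: 45×64/108 = 26.667
  Active, Worsened: 45×24/108 = 10.000
  Control, Improved: 63×20/108 = 11.667
  Control, No change: 63×64/108 = 37.333
  Control, Worsened: 63×24/108 = 14.000
Contributions (O − E)²/E:
  (9 − 8.333)²/8.333 = 0.0534
  (19 − 26.667)²/26.667 = 2.2043
  (17 − 10.000)²/10.000 = 4.9000
  (11 − 11.667)²/11.667 = 0.0381
  (45 − 37.333)²/37.333 = 1.5746
  (7 − 14.000)²/14.000 = 3.5000
χ² = 0.0534 + 2.2043 + 4.9000 + 0.0381 + 1.5746 + 3.5000 = 12.27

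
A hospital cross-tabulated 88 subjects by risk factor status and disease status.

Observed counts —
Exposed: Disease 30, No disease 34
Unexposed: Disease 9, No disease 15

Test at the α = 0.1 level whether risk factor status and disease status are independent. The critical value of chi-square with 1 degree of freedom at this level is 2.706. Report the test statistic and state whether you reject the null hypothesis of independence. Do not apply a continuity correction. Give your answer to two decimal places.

0.62; fail to reject H₀

Row totals: 64, 24. Column totals: 39, 49. Grand total N = 88.
Expected counts (row total × column total / N):
  Exposed, Disease: 64×39/88 = 28.364
  Exposed, No disease: 64×49/88 = 35.636
  Unexposed, Disease: 24×39/88 = 10.636
  Unexposed, No disease: 24×49/88 = 13.364
Contributions (O − E)²/E:
  (30 − 28.364)²/28.364 = 0.0944
  (34 − 35.636)²/35.636 = 0.0751
  (9 − 10.636)²/10.636 = 0.2516
  (15 − 13.364)²/13.364 = 0.2003
χ² = 0.0944 + 0.0751 + 0.2516 + 0.2003 = 0.62
df = (2−1)(2−1) = 1. Since 0.62 < 2.706, fail to reject the null hypothesis of independence at α = 0.1.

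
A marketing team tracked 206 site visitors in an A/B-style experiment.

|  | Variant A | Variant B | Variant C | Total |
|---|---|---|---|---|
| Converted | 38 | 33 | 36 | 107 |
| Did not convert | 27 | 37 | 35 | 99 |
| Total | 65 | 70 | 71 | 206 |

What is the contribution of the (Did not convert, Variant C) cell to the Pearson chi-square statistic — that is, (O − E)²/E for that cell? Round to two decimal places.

Row total (Did not convert) = 99; column total (Variant C) = 71; N = 206.
Expected count E = 99 × 71 / 206 = 34.121.
Contribution = (O − E)²/E = (35 − 34.121)² / 34.121 = 0.02.

0.02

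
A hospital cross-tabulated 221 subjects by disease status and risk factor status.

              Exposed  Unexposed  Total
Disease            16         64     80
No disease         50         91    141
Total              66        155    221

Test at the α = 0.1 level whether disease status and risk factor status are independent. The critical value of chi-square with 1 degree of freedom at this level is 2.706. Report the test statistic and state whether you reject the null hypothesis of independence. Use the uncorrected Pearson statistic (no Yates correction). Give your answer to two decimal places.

5.83; reject H₀

Grand total N = 221.
Expected counts (row total × column total / N):
  Disease, Exposed: 80×66/221 = 23.8914
  Disease, Unexposed: 80×155/221 = 56.1086
  No disease, Exposed: 141×66/221 = 42.1086
  No disease, Unexposed: 141×155/221 = 98.8914
Contributions (O − E)²/E:
  (16 − 23.8914)²/23.8914 = 2.6066
  (64 − 56.1086)²/56.1086 = 1.1099
  (50 − 42.1086)²/42.1086 = 1.4789
  (91 − 98.8914)²/98.8914 = 0.6297
χ² = 2.6066 + 1.1099 + 1.4789 + 0.6297 = 5.83
df = (2−1)(2−1) = 1. Since 5.83 > 2.706, reject the null hypothesis of independence at α = 0.1.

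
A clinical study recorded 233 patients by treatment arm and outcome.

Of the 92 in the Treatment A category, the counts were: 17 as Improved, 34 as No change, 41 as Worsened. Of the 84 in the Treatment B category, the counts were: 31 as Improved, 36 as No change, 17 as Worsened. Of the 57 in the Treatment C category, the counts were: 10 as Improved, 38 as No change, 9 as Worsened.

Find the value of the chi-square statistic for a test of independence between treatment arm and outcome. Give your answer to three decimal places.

Row totals: 92, 84, 57. Column totals: 58, 108, 67. Grand total N = 233.
Expected counts (row total × column total / N):
  Treatment A, Improved: 92×58/233 = 22.9013
  Treatment A, No change: 92×108/233 = 42.6438
  Treatment A, Worsened: 92×67/233 = 26.4549
  Treatment B, Improved: 84×58/233 = 20.9099
  Treatment B, No change: 84×108/233 = 38.9356
  Treatment B, Worsened: 84×67/233 = 24.1545
  Treatment C, Improved: 57×58/233 = 14.1888
  Treatment C, No change: 57×108/233 = 26.4206
  Treatment C, Worsened: 57×67/233 = 16.3906
Contributions (O − E)²/E:
  (17 − 22.9013)²/22.9013 = 1.5207
  (34 − 42.6438)²/42.6438 = 1.7521
  (41 − 26.4549)²/26.4549 = 7.9970
  (31 − 20.9099)²/20.9099 = 4.8690
  (36 − 38.9356)²/38.9356 = 0.2213
  (17 − 24.1545)²/24.1545 = 2.1191
  (10 − 14.1888)²/14.1888 = 1.2366
  (38 − 26.4206)²/26.4206 = 5.0749
  (9 − 16.3906)²/16.3906 = 3.3325
χ² = 1.5207 + 1.7521 + 7.9970 + 4.8690 + 0.2213 + 2.1191 + 1.2366 + 5.0749 + 3.3325 = 28.123

28.123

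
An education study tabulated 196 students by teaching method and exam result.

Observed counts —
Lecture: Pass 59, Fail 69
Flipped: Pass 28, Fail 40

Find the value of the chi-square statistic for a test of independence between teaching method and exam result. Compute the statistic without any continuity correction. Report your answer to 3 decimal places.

0.435

Row totals: 128, 68. Column totals: 87, 109. Grand total N = 196.
Expected counts (row total × column total / N):
  Lecture, Pass: 128×87/196 = 56.8163
  Lecture, Fail: 128×109/196 = 71.1837
  Flipped, Pass: 68×87/196 = 30.1837
  Flipped, Fail: 68×109/196 = 37.8163
Contributions (O − E)²/E:
  (59 − 56.8163)²/56.8163 = 0.0839
  (69 − 71.1837)²/71.1837 = 0.0670
  (28 − 30.1837)²/30.1837 = 0.1580
  (40 − 37.8163)²/37.8163 = 0.1261
χ² = 0.0839 + 0.0670 + 0.1580 + 0.1261 = 0.435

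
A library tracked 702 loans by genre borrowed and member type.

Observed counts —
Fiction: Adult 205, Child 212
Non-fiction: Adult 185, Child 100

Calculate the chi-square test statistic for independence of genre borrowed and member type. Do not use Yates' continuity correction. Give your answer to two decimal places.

Row totals: 417, 285. Column totals: 390, 312. Grand total N = 702.
Expected counts (row total × column total / N):
  Fiction, Adult: 417×390/702 = 231.667
  Fiction, Child: 417×312/702 = 185.333
  Non-fiction, Adult: 285×390/702 = 158.333
  Non-fiction, Child: 285×312/702 = 126.667
Contributions (O − E)²/E:
  (205 − 231.667)²/231.667 = 3.0696
  (212 − 185.333)²/185.333 = 3.8370
  (185 − 158.333)²/158.333 = 4.4913
  (100 − 126.667)²/126.667 = 5.6142
χ² = 3.0696 + 3.8370 + 4.4913 + 5.6142 = 17.01

17.01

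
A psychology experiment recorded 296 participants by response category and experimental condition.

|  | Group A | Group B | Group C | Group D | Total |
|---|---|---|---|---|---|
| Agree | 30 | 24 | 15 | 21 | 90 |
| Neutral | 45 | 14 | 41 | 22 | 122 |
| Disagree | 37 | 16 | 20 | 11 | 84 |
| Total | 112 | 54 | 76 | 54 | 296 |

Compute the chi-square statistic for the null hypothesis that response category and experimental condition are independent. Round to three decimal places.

Grand total N = 296.
Expected counts (row total × column total / N):
  Agree, Group A: 90×112/296 = 34.0541
  Agree, Group B: 90×54/296 = 16.4189
  Agree, Group C: 90×76/296 = 23.1081
  Agree, Group D: 90×54/296 = 16.4189
  Neutral, Group A: 122×112/296 = 46.1622
  Neutral, Group B: 122×54/296 = 22.2568
  Neutral, Group C: 122×76/296 = 31.3243
  Neutral, Group D: 122×54/296 = 22.2568
  Disagree, Group A: 84×112/296 = 31.7838
  Disagree, Group B: 84×54/296 = 15.3243
  Disagree, Group C: 84×76/296 = 21.5676
  Disagree, Group D: 84×54/296 = 15.3243
Contributions (O − E)²/E:
  (30 − 34.0541)²/34.0541 = 0.4826
  (24 − 16.4189)²/16.4189 = 3.5004
  (15 − 23.1081)²/23.1081 = 2.8449
  (21 − 16.4189)²/16.4189 = 1.2782
  (45 − 46.1622)²/46.1622 = 0.0293
  (14 − 22.2568)²/22.2568 = 3.0631
  (41 − 31.3243)²/31.3243 = 2.9887
  (22 − 22.2568)²/22.2568 = 0.0030
  (37 − 31.7838)²/31.7838 = 0.8561
  (16 − 15.3243)²/15.3243 = 0.0298
  (20 − 21.5676)²/21.5676 = 0.1139
  (11 − 15.3243)²/15.3243 = 1.2203
χ² = 0.4826 + 3.5004 + 2.8449 + 1.2782 + 0.0293 + 3.0631 + 2.9887 + 0.0030 + 0.8561 + 0.0298 + 0.1139 + 1.2203 = 16.410

16.410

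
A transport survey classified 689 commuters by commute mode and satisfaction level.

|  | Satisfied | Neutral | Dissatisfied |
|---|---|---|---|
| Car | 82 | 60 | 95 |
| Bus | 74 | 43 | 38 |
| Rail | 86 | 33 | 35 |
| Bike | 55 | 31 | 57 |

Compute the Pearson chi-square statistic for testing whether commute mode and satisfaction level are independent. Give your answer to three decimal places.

Row totals: 237, 155, 154, 143. Column totals: 297, 167, 225. Grand total N = 689.
Expected counts (row total × column total / N):
  Car, Satisfied: 237×297/689 = 102.16110
  Car, Neutral: 237×167/689 = 57.44412
  Car, Dissatisfied: 237×225/689 = 77.39478
  Bus, Satisfied: 155×297/689 = 66.81422
  Bus, Neutral: 155×167/689 = 37.56894
  Bus, Dissatisfied: 155×225/689 = 50.61684
  Rail, Satisfied: 154×297/689 = 66.38316
  Rail, Neutral: 154×167/689 = 37.32656
  Rail, Dissatisfied: 154×225/689 = 50.29028
  Bike, Satisfied: 143×297/689 = 61.64151
  Bike, Neutral: 143×167/689 = 34.66038
  Bike, Dissatisfied: 143×225/689 = 46.69811
Contributions (O − E)²/E:
  (82 − 102.16110)²/102.16110 = 3.9787
  (60 − 57.44412)²/57.44412 = 0.1137
  (95 − 77.39478)²/77.39478 = 4.0047
  (74 − 66.81422)²/66.81422 = 0.7728
  (43 − 37.56894)²/37.56894 = 0.7851
  (38 − 50.61684)²/50.61684 = 3.1449
  (86 − 66.38316)²/66.38316 = 5.7970
  (33 − 37.32656)²/37.32656 = 0.5015
  (35 − 50.29028)²/50.29028 = 4.6489
  (55 − 61.64151)²/61.64151 = 0.7156
  (31 − 34.66038)²/34.66038 = 0.3866
  (57 − 46.69811)²/46.69811 = 2.2727
χ² = 3.9787 + 0.1137 + 4.0047 + 0.7728 + 0.7851 + 3.1449 + 5.7970 + 0.5015 + 4.6489 + 0.7156 + 0.3866 + 2.2727 = 27.122

27.122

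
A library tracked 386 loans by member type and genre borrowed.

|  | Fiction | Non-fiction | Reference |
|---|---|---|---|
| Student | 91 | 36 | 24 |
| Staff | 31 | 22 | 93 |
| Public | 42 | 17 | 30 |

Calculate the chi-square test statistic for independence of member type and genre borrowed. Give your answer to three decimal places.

Row totals: 151, 146, 89. Column totals: 164, 75, 147. Grand total N = 386.
Expected counts (row total × column total / N):
  Student, Fiction: 151×164/386 = 64.1554
  Student, Non-fiction: 151×75/386 = 29.3394
  Student, Reference: 151×147/386 = 57.5052
  Staff, Fiction: 146×164/386 = 62.0311
  Staff, Non-fiction: 146×75/386 = 28.3679
  Staff, Reference: 146×147/386 = 55.6010
  Public, Fiction: 89×164/386 = 37.8135
  Public, Non-fiction: 89×75/386 = 17.2927
  Public, Reference: 89×147/386 = 33.8938
Contributions (O − E)²/E:
  (91 − 64.1554)²/64.1554 = 11.2326
  (36 − 29.3394)²/29.3394 = 1.5121
  (24 − 57.5052)²/57.5052 = 19.5217
  (31 − 62.0311)²/62.0311 = 15.5233
  (22 − 28.3679)²/28.3679 = 1.4294
  (93 − 55.6010)²/55.6010 = 25.1558
  (42 − 37.8135)²/37.8135 = 0.4635
  (17 − 17.2927)²/17.2927 = 0.0050
  (30 − 33.8938)²/33.8938 = 0.4473
χ² = 11.2326 + 1.5121 + 19.5217 + 15.5233 + 1.4294 + 25.1558 + 0.4635 + 0.0050 + 0.4473 = 75.291

75.291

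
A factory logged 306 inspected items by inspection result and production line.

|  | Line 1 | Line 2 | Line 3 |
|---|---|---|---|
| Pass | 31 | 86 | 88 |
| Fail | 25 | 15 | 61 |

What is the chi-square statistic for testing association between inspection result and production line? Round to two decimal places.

Row totals: 205, 101. Column totals: 56, 101, 149. Grand total N = 306.
Expected counts (row total × column total / N):
  Pass, Line 1: 205×56/306 = 37.516
  Pass, Line 2: 205×101/306 = 67.663
  Pass, Line 3: 205×149/306 = 99.820
  Fail, Line 1: 101×56/306 = 18.484
  Fail, Line 2: 101×101/306 = 33.337
  Fail, Line 3: 101×149/306 = 49.180
Contributions (O − E)²/E:
  (31 − 37.516)²/37.516 = 1.1317
  (86 − 67.663)²/67.663 = 4.9694
  (88 − 99.820)²/99.820 = 1.3996
  (25 − 18.484)²/18.484 = 2.2970
  (15 − 33.337)²/33.337 = 10.0863
  (61 − 49.180)²/49.180 = 2.8408
χ² = 1.1317 + 4.9694 + 1.3996 + 2.2970 + 10.0863 + 2.8408 = 22.72

22.72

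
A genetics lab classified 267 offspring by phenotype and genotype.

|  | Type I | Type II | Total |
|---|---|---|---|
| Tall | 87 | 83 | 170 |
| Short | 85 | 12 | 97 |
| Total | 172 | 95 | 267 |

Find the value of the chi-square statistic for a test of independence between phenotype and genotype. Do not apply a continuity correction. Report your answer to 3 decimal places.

35.804

Grand total N = 267.
Expected counts (row total × column total / N):
  Tall, Type I: 170×172/267 = 109.5131
  Tall, Type II: 170×95/267 = 60.4869
  Short, Type I: 97×172/267 = 62.4869
  Short, Type II: 97×95/267 = 34.5131
Contributions (O − E)²/E:
  (87 − 109.5131)²/109.5131 = 4.6281
  (83 − 60.4869)²/60.4869 = 8.3793
  (85 − 62.4869)²/62.4869 = 8.1111
  (12 − 34.5131)²/34.5131 = 14.6854
χ² = 4.6281 + 8.3793 + 8.1111 + 14.6854 = 35.804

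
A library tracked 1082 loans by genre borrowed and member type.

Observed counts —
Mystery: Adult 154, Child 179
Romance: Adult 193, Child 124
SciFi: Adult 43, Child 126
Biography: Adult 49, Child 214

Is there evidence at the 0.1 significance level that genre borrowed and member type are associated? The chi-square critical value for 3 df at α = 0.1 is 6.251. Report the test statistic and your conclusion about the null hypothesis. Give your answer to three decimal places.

127.237; reject H₀

Row totals: 333, 317, 169, 263. Column totals: 439, 643. Grand total N = 1082.
Expected counts (row total × column total / N):
  Mystery, Adult: 333×439/1082 = 135.1081
  Mystery, Child: 333×643/1082 = 197.8919
  Romance, Adult: 317×439/1082 = 128.6165
  Romance, Child: 317×643/1082 = 188.3835
  SciFi, Adult: 169×439/1082 = 68.5684
  SciFi, Child: 169×643/1082 = 100.4316
  Biography, Adult: 263×439/1082 = 106.7070
  Biography, Child: 263×643/1082 = 156.2930
Contributions (O − E)²/E:
  (154 − 135.1081)²/135.1081 = 2.6416
  (179 − 197.8919)²/197.8919 = 1.8035
  (193 − 128.6165)²/128.6165 = 32.2294
  (124 − 188.3835)²/188.3835 = 22.0042
  (43 − 68.5684)²/68.5684 = 9.5342
  (126 − 100.4316)²/100.4316 = 6.5093
  (49 − 106.7070)²/106.7070 = 31.2079
  (214 − 156.2930)²/156.2930 = 21.3068
χ² = 2.6416 + 1.8035 + 32.2294 + 22.0042 + 9.5342 + 6.5093 + 31.2079 + 21.3068 = 127.237
df = (4−1)(2−1) = 3. Since 127.237 > 6.251, reject the null hypothesis of independence at α = 0.1.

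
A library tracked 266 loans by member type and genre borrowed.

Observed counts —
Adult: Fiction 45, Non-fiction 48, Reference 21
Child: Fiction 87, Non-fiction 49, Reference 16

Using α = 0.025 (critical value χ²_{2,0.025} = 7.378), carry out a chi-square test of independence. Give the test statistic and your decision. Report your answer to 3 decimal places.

Row totals: 114, 152. Column totals: 132, 97, 37. Grand total N = 266.
Expected counts (row total × column total / N):
  Adult, Fiction: 114×132/266 = 56.5714
  Adult, Non-fiction: 114×97/266 = 41.5714
  Adult, Reference: 114×37/266 = 15.8571
  Child, Fiction: 152×132/266 = 75.4286
  Child, Non-fiction: 152×97/266 = 55.4286
  Child, Reference: 152×37/266 = 21.1429
Contributions (O − E)²/E:
  (45 − 56.5714)²/56.5714 = 2.3669
  (48 − 41.5714)²/41.5714 = 0.9941
  (21 − 15.8571)²/15.8571 = 1.6680
  (87 − 75.4286)²/75.4286 = 1.7752
  (49 − 55.4286)²/55.4286 = 0.7456
  (16 − 21.1429)²/21.1429 = 1.2510
χ² = 2.3669 + 0.9941 + 1.6680 + 1.7752 + 0.7456 + 1.2510 = 8.801
df = (2−1)(3−1) = 2. Since 8.801 > 7.378, reject the null hypothesis of independence at α = 0.025.

8.801; reject H₀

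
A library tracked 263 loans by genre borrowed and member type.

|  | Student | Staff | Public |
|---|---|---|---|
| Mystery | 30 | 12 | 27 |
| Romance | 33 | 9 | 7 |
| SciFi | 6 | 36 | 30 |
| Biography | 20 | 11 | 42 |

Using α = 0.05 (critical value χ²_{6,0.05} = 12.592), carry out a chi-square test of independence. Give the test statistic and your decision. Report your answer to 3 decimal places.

69.046; reject H₀

Row totals: 69, 49, 72, 73. Column totals: 89, 68, 106. Grand total N = 263.
Expected counts (row total × column total / N):
  Mystery, Student: 69×89/263 = 23.34981
  Mystery, Staff: 69×68/263 = 17.84030
  Mystery, Public: 69×106/263 = 27.80989
  Romance, Student: 49×89/263 = 16.58175
  Romance, Staff: 49×68/263 = 12.66920
  Romance, Public: 49×106/263 = 19.74905
  SciFi, Student: 72×89/263 = 24.36502
  SciFi, Staff: 72×68/263 = 18.61597
  SciFi, Public: 72×106/263 = 29.01901
  Biography, Student: 73×89/263 = 24.70342
  Biography, Staff: 73×68/263 = 18.87452
  Biography, Public: 73×106/263 = 29.42205
Contributions (O − E)²/E:
  (30 − 23.34981)²/23.34981 = 1.8940
  (12 − 17.84030)²/17.84030 = 1.9119
  (27 − 27.80989)²/27.80989 = 0.0236
  (33 − 16.58175)²/16.58175 = 16.2564
  (9 − 12.66920)²/12.66920 = 1.0627
  (7 − 19.74905)²/19.74905 = 8.2302
  (6 − 24.36502)²/24.36502 = 13.8425
  (36 − 18.61597)²/18.61597 = 16.2336
  (30 − 29.01901)²/29.01901 = 0.0332
  (20 − 24.70342)²/24.70342 = 0.8955
  (11 − 18.87452)²/18.87452 = 3.2853
  (42 − 29.42205)²/29.42205 = 5.3771
χ² = 1.8940 + 1.9119 + 0.0236 + 16.2564 + 1.0627 + 8.2302 + 13.8425 + 16.2336 + 0.0332 + 0.8955 + 3.2853 + 5.3771 = 69.046
df = (4−1)(3−1) = 6. Since 69.046 > 12.592, reject the null hypothesis of independence at α = 0.05.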